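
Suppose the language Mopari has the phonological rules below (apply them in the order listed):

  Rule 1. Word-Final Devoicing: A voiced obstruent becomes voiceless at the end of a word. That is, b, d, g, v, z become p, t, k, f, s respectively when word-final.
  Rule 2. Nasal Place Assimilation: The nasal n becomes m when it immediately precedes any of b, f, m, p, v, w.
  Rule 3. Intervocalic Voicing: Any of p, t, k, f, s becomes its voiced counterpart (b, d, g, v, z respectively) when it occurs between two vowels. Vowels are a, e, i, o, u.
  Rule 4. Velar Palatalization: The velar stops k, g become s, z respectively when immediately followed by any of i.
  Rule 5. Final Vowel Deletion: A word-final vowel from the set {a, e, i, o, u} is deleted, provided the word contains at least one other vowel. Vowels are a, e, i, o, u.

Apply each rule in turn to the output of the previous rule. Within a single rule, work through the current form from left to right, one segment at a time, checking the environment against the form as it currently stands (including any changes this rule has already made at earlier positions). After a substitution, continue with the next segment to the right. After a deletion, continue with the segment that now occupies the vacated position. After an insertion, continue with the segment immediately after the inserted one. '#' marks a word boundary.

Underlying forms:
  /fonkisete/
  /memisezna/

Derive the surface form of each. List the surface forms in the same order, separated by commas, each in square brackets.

[fonsized], [memizezn]

/fonkisete/:
  Rule 1 Word-Final Devoicing: no change — [fonkisete]
  Rule 2 Nasal Place Assimilation: no change — [fonkisete]
  Rule 3 Intervocalic Voicing: [fonkisete] → [fonkizede]
  Rule 4 Velar Palatalization: [fonkizede] → [fonsizede]
  Rule 5 Final Vowel Deletion: [fonsizede] → [fonsized]
/memisezna/:
  Rule 1 Word-Final Devoicing: no change — [memisezna]
  Rule 2 Nasal Place Assimilation: no change — [memisezna]
  Rule 3 Intervocalic Voicing: [memisezna] → [memizezna]
  Rule 4 Velar Palatalization: no change — [memizezna]
  Rule 5 Final Vowel Deletion: [memizezna] → [memizezn]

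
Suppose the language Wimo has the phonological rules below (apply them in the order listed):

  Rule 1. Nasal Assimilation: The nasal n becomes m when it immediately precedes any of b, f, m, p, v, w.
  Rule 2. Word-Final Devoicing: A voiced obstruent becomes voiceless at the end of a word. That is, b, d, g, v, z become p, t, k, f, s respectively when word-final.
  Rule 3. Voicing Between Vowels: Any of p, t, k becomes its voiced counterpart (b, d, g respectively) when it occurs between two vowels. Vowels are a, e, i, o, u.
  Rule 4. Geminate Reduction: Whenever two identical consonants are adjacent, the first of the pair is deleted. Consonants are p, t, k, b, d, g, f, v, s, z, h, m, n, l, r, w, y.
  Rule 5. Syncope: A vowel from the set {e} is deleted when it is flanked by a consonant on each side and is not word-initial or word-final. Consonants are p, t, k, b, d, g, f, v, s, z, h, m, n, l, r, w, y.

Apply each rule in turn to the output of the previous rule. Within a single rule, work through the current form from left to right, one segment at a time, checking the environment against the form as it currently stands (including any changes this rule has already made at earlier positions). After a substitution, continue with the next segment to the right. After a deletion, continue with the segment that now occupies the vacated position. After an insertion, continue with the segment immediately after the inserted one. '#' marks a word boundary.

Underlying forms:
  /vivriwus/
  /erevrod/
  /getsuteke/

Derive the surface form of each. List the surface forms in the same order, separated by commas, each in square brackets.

[vivriwus], [ervrot], [gtsudge]

/vivriwus/:
  Rule 1 Nasal Assimilation: no change — [vivriwus]
  Rule 2 Word-Final Devoicing: no change — [vivriwus]
  Rule 3 Voicing Between Vowels: no change — [vivriwus]
  Rule 4 Geminate Reduction: no change — [vivriwus]
  Rule 5 Syncope: no change — [vivriwus]
/erevrod/:
  Rule 1 Nasal Assimilation: no change — [erevrod]
  Rule 2 Word-Final Devoicing: [erevrod] → [erevrot]
  Rule 3 Voicing Between Vowels: no change — [erevrot]
  Rule 4 Geminate Reduction: no change — [erevrot]
  Rule 5 Syncope: [erevrot] → [ervrot]
/getsuteke/:
  Rule 1 Nasal Assimilation: no change — [getsuteke]
  Rule 2 Word-Final Devoicing: no change — [getsuteke]
  Rule 3 Voicing Between Vowels: [getsuteke] → [getsudege]
  Rule 4 Geminate Reduction: no change — [getsudege]
  Rule 5 Syncope: [getsudege] → [gtsudge]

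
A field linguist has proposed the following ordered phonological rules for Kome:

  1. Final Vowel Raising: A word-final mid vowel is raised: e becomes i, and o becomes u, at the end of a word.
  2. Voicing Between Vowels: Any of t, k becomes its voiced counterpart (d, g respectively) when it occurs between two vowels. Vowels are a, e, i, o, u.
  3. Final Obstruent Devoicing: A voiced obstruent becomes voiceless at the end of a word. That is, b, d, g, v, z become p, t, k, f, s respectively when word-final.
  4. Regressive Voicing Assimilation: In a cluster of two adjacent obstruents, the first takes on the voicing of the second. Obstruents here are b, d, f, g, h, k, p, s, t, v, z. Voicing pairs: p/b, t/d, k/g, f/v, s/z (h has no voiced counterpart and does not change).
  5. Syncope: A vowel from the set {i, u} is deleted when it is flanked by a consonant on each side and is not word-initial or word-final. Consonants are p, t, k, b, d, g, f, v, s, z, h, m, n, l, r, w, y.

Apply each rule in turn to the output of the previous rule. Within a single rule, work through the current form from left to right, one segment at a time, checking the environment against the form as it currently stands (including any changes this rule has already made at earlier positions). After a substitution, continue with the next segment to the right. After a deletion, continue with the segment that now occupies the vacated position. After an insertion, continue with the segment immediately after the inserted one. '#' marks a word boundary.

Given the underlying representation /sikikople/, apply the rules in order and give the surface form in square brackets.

1 Final Vowel Raising: [sikikople] → [sikikopli]
2 Voicing Between Vowels: [sikikopli] → [sigigopli]
3 Final Obstruent Devoicing: no change — [sigigopli]
4 Regressive Voicing Assimilation: no change — [sigigopli]
5 Syncope: [sigigopli] → [sggopli]

[sggopli]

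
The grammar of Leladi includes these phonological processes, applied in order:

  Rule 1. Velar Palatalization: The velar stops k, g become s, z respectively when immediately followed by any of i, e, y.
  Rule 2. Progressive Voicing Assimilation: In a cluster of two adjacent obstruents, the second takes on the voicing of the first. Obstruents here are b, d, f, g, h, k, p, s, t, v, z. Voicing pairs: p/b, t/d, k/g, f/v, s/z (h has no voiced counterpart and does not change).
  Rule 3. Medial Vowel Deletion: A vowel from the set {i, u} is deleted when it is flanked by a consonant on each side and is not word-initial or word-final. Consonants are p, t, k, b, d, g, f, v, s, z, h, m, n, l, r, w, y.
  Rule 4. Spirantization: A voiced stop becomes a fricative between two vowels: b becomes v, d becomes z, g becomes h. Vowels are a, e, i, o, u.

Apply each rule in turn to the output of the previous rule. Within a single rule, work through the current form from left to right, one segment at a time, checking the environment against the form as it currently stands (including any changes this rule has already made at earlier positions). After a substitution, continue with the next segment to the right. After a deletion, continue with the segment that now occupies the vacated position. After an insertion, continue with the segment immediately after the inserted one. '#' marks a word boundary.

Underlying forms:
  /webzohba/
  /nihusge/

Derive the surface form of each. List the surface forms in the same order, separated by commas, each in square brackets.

[webzohpa], [nhsse]

/webzohba/:
  Rule 1 Velar Palatalization: no change — [webzohba]
  Rule 2 Progressive Voicing Assimilation: [webzohba] → [webzohpa]
  Rule 3 Medial Vowel Deletion: no change — [webzohpa]
  Rule 4 Spirantization: no change — [webzohpa]
/nihusge/:
  Rule 1 Velar Palatalization: [nihusge] → [nihusze]
  Rule 2 Progressive Voicing Assimilation: [nihusze] → [nihusse]
  Rule 3 Medial Vowel Deletion: [nihusse] → [nhsse]
  Rule 4 Spirantization: no change — [nhsse]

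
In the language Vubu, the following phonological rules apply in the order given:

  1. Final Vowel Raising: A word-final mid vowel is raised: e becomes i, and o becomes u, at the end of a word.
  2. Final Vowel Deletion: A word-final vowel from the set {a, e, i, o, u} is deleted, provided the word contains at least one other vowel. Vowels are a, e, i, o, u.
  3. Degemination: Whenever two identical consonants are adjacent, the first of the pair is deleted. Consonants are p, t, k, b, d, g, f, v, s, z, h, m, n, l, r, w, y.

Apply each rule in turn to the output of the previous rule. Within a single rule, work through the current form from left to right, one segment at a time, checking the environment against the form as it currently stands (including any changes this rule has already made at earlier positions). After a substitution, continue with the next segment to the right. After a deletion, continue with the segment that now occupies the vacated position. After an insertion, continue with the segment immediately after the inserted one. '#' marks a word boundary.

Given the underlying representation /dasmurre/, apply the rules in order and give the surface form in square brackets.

1 Final Vowel Raising: [dasmurre] → [dasmurri]
2 Final Vowel Deletion: [dasmurri] → [dasmurr]
3 Degemination: [dasmurr] → [dasmur]

[dasmur]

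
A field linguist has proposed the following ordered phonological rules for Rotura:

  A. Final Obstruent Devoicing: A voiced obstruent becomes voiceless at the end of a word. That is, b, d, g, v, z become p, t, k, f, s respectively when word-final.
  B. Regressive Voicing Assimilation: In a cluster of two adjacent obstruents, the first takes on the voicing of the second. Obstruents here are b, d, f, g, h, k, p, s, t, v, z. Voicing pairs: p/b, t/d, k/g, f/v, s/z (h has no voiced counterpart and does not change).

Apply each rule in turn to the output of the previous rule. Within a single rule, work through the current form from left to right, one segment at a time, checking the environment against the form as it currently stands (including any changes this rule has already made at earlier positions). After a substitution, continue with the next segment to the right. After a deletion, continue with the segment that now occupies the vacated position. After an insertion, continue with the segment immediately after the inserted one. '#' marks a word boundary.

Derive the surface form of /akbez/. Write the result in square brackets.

A Final Obstruent Devoicing: [akbez] → [akbes]
B Regressive Voicing Assimilation: [akbes] → [agbes]

[agbes]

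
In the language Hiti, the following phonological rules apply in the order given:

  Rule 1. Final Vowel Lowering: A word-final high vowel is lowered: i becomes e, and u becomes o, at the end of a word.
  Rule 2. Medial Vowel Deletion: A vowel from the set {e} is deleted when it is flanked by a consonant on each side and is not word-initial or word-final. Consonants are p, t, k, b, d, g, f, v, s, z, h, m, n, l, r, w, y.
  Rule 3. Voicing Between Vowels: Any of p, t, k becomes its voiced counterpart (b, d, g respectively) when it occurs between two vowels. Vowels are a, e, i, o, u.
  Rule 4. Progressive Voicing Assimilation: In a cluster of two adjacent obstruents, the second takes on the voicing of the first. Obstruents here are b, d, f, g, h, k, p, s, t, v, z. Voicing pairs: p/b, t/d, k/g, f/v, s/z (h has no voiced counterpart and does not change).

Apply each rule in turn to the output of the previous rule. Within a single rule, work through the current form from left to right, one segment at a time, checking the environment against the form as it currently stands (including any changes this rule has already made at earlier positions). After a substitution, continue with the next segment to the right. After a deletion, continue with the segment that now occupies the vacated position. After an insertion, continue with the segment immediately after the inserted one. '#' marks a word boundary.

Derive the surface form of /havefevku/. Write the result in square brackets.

[havvvgo]

Rule 1 Final Vowel Lowering: [havefevku] → [havefevko]
Rule 2 Medial Vowel Deletion: [havefevko] → [havfvko]
Rule 3 Voicing Between Vowels: no change — [havfvko]
Rule 4 Progressive Voicing Assimilation: [havfvko] → [havvvgo]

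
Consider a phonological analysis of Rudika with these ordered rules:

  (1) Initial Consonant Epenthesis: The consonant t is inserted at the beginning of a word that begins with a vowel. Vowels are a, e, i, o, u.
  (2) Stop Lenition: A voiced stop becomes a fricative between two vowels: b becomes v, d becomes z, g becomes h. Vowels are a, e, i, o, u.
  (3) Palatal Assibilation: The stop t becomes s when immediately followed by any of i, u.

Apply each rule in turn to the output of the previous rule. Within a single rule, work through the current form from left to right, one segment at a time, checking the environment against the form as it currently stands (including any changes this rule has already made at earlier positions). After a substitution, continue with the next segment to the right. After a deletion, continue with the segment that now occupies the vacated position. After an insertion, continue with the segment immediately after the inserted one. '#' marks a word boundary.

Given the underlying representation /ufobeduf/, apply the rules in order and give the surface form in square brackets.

(1) Initial Consonant Epenthesis: [ufobeduf] → [tufobeduf]
(2) Stop Lenition: [tufobeduf] → [tufovezuf]
(3) Palatal Assibilation: [tufovezuf] → [sufovezuf]

[sufovezuf]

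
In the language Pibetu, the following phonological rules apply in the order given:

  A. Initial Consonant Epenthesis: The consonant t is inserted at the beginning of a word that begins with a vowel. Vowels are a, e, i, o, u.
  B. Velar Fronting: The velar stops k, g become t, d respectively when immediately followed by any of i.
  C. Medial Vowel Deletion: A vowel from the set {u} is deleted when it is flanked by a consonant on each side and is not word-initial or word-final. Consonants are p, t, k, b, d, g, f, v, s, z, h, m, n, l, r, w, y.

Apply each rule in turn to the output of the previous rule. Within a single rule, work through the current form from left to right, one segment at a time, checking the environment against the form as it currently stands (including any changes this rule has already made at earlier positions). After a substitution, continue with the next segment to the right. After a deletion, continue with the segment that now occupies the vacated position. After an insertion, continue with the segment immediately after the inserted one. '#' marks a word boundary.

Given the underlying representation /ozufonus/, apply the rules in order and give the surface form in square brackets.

[tozfons]

A Initial Consonant Epenthesis: [ozufonus] → [tozufonus]
B Velar Fronting: no change — [tozufonus]
C Medial Vowel Deletion: [tozufonus] → [tozfons]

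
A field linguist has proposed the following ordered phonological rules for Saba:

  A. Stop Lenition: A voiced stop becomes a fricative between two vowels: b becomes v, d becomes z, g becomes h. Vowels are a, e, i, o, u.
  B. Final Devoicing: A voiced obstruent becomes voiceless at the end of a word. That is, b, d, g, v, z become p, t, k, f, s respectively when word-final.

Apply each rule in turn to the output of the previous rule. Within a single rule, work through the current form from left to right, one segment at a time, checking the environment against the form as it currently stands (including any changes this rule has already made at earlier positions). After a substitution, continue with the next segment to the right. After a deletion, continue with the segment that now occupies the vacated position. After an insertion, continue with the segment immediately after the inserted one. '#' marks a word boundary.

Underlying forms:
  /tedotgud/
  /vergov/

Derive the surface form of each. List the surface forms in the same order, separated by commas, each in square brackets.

[tezotgut], [vergof]

/tedotgud/:
  A Stop Lenition: [tedotgud] → [tezotgud]
  B Final Devoicing: [tezotgud] → [tezotgut]
/vergov/:
  A Stop Lenition: no change — [vergov]
  B Final Devoicing: [vergov] → [vergof]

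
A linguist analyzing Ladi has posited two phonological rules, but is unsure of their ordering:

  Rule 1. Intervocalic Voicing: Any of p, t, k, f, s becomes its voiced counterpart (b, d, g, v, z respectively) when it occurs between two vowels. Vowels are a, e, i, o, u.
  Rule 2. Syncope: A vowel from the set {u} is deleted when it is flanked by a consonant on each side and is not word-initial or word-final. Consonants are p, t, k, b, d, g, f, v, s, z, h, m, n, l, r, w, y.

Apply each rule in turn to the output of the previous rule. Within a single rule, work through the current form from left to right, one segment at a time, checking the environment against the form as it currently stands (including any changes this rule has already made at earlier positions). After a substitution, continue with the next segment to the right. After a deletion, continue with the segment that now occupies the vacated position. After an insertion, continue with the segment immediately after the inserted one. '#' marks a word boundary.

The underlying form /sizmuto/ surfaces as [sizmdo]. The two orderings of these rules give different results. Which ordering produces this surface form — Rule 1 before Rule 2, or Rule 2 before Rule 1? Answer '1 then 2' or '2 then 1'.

1 then 2

Order 1 then 2:
  1 Intervocalic Voicing: [sizmuto] → [sizmudo]
  2 Syncope: [sizmudo] → [sizmdo]
  result: [sizmdo]
Order 2 then 1:
  2 Syncope: [sizmuto] → [sizmto]
  1 Intervocalic Voicing: no change — [sizmto]
  result: [sizmto]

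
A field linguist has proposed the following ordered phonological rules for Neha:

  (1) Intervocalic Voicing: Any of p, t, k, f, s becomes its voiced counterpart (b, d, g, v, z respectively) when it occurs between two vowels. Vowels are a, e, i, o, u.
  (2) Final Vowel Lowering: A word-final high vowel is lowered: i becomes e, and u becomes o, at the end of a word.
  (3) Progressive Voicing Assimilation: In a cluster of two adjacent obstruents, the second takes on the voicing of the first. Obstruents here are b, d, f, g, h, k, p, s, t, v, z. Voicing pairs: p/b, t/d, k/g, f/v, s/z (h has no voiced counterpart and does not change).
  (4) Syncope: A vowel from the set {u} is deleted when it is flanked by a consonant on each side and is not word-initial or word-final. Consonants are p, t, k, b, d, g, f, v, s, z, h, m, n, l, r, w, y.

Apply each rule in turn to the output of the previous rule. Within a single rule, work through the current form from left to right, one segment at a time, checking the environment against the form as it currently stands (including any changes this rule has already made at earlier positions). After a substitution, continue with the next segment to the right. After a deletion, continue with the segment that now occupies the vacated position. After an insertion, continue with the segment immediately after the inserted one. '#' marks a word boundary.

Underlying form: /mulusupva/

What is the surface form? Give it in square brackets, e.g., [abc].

[mlzpfa]

(1) Intervocalic Voicing: [mulusupva] → [muluzupva]
(2) Final Vowel Lowering: no change — [muluzupva]
(3) Progressive Voicing Assimilation: [muluzupva] → [muluzupfa]
(4) Syncope: [muluzupfa] → [mlzpfa]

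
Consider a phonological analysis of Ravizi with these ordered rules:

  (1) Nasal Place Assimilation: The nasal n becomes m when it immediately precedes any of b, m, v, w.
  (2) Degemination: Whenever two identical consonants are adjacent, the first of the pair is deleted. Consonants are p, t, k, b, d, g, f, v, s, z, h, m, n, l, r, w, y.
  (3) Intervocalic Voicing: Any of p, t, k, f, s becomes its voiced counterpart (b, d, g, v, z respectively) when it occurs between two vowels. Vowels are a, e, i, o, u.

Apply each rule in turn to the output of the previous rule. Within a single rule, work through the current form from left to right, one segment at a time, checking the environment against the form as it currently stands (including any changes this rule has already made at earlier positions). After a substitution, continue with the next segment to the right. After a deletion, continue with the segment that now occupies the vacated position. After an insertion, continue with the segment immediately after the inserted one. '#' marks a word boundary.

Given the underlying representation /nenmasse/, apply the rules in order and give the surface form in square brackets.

[nemaze]

(1) Nasal Place Assimilation: [nenmasse] → [nemmasse]
(2) Degemination: [nemmasse] → [nemase]
(3) Intervocalic Voicing: [nemase] → [nemaze]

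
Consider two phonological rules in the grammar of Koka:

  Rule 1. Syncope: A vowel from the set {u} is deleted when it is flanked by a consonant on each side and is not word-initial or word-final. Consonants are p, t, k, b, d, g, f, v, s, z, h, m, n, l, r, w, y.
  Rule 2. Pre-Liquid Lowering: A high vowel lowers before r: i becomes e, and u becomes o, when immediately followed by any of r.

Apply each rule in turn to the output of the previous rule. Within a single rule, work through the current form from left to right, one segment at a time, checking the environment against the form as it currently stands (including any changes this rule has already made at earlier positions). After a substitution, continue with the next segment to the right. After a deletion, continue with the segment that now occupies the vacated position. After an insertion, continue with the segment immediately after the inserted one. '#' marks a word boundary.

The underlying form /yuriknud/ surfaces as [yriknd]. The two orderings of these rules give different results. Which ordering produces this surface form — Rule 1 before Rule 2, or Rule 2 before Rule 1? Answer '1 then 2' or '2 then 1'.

Order 1 then 2:
  1 Syncope: [yuriknud] → [yriknd]
  2 Pre-Liquid Lowering: no change — [yriknd]
  result: [yriknd]
Order 2 then 1:
  2 Pre-Liquid Lowering: [yuriknud] → [yoriknud]
  1 Syncope: [yoriknud] → [yoriknd]
  result: [yoriknd]

1 then 2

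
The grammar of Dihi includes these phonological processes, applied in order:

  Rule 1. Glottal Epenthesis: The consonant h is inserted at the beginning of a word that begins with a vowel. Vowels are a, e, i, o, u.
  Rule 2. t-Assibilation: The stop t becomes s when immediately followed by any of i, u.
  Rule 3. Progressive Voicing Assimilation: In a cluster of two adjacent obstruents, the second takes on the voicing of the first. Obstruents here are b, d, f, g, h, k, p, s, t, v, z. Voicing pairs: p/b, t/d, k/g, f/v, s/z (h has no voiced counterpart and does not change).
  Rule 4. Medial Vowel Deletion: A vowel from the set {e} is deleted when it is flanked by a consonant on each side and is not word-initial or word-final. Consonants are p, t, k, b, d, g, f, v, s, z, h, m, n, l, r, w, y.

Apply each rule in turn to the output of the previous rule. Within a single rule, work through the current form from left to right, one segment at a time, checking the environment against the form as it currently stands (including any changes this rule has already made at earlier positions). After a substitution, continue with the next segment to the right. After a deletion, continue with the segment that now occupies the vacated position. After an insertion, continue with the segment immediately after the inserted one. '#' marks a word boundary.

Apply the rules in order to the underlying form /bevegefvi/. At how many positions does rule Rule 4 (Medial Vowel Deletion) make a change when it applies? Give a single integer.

3

Rule 1 Glottal Epenthesis: no change — [bevegefvi]
Rule 2 t-Assibilation: no change — [bevegefvi]
Rule 3 Progressive Voicing Assimilation: [bevegefvi] → [bevegeffi]
Rule 4 Medial Vowel Deletion: [bevegeffi] → [bvgffi]
Rule Rule 4 changed 3 position(s).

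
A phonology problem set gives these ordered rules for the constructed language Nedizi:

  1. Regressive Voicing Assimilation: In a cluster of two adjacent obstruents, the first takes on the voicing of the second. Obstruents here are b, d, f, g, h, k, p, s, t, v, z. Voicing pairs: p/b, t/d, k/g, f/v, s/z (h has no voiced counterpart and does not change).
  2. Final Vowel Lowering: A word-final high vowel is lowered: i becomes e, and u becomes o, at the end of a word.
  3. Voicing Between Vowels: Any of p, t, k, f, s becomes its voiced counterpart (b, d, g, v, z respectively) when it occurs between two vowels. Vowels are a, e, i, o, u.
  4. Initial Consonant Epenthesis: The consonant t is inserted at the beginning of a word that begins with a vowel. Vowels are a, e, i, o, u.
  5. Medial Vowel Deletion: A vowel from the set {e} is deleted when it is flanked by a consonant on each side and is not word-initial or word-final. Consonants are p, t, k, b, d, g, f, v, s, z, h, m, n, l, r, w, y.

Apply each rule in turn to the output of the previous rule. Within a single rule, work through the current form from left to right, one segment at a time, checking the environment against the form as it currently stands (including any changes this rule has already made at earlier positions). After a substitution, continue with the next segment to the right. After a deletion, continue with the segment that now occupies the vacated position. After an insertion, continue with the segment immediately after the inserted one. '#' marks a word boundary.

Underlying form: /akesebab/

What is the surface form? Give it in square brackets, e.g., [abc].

[tagzbab]

1 Regressive Voicing Assimilation: no change — [akesebab]
2 Final Vowel Lowering: no change — [akesebab]
3 Voicing Between Vowels: [akesebab] → [agezebab]
4 Initial Consonant Epenthesis: [agezebab] → [tagezebab]
5 Medial Vowel Deletion: [tagezebab] → [tagzbab]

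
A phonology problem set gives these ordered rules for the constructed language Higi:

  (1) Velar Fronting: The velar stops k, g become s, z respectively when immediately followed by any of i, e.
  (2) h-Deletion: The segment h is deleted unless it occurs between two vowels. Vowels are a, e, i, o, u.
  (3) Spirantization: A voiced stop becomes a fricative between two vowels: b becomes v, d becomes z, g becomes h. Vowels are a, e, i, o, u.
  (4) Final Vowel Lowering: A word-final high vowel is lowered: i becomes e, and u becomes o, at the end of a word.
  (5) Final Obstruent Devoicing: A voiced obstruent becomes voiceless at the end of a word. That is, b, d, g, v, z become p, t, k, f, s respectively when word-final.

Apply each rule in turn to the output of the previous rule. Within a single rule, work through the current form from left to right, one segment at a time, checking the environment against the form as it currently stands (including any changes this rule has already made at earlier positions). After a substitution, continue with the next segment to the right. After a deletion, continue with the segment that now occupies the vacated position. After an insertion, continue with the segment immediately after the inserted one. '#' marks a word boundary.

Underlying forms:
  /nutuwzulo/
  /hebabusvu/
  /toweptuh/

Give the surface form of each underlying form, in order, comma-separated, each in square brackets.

/nutuwzulo/:
  (1) Velar Fronting: no change — [nutuwzulo]
  (2) h-Deletion: no change — [nutuwzulo]
  (3) Spirantization: no change — [nutuwzulo]
  (4) Final Vowel Lowering: no change — [nutuwzulo]
  (5) Final Obstruent Devoicing: no change — [nutuwzulo]
/hebabusvu/:
  (1) Velar Fronting: no change — [hebabusvu]
  (2) h-Deletion: [hebabusvu] → [ebabusvu]
  (3) Spirantization: [ebabusvu] → [evavusvu]
  (4) Final Vowel Lowering: [evavusvu] → [evavusvo]
  (5) Final Obstruent Devoicing: no change — [evavusvo]
/toweptuh/:
  (1) Velar Fronting: no change — [toweptuh]
  (2) h-Deletion: [toweptuh] → [toweptu]
  (3) Spirantization: no change — [toweptu]
  (4) Final Vowel Lowering: [toweptu] → [towepto]
  (5) Final Obstruent Devoicing: no change — [towepto]

[nutuwzulo], [evavusvo], [towepto]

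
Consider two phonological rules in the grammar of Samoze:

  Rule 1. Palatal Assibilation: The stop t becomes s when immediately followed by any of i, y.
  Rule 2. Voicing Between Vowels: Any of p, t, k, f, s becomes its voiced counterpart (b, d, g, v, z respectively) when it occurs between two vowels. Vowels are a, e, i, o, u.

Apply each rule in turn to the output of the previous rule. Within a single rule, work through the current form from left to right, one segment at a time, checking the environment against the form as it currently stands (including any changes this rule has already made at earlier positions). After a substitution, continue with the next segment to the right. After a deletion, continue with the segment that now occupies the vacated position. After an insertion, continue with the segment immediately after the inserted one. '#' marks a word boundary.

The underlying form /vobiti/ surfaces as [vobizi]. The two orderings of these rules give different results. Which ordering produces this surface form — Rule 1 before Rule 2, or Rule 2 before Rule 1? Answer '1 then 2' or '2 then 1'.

1 then 2

Order 1 then 2:
  1 Palatal Assibilation: [vobiti] → [vobisi]
  2 Voicing Between Vowels: [vobisi] → [vobizi]
  result: [vobizi]
Order 2 then 1:
  2 Voicing Between Vowels: [vobiti] → [vobidi]
  1 Palatal Assibilation: no change — [vobidi]
  result: [vobidi]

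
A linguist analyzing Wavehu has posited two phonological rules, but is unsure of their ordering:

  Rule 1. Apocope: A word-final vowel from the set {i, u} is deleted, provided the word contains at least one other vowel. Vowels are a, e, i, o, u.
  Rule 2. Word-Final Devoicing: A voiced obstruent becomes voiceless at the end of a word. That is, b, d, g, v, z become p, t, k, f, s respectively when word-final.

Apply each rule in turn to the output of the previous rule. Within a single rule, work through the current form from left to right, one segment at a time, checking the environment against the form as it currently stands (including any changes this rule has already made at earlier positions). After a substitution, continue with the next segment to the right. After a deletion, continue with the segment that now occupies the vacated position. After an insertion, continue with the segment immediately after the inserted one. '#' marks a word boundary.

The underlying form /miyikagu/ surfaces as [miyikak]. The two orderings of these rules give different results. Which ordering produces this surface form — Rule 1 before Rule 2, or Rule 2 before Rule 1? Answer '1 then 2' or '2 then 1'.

1 then 2

Order 1 then 2:
  1 Apocope: [miyikagu] → [miyikag]
  2 Word-Final Devoicing: [miyikag] → [miyikak]
  result: [miyikak]
Order 2 then 1:
  2 Word-Final Devoicing: no change — [miyikagu]
  1 Apocope: [miyikagu] → [miyikag]
  result: [miyikag]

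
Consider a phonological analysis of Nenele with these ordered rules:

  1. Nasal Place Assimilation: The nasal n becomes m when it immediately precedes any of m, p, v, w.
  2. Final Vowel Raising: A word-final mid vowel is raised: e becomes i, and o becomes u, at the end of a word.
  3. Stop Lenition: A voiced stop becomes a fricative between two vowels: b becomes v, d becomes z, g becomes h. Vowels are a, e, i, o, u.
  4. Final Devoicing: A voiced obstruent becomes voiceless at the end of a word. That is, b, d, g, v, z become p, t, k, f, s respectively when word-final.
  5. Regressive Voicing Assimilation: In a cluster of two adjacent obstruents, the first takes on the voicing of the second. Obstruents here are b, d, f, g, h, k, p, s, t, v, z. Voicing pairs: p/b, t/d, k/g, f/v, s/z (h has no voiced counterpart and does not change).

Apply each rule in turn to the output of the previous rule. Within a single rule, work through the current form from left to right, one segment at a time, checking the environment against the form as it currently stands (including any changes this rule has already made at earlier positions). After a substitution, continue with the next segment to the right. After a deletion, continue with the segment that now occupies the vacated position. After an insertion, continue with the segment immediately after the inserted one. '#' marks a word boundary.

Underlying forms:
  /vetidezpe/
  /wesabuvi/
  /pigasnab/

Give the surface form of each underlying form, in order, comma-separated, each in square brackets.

[vetizespi], [wesavuvi], [pihasnap]

/vetidezpe/:
  1 Nasal Place Assimilation: no change — [vetidezpe]
  2 Final Vowel Raising: [vetidezpe] → [vetidezpi]
  3 Stop Lenition: [vetidezpi] → [vetizezpi]
  4 Final Devoicing: no change — [vetizezpi]
  5 Regressive Voicing Assimilation: [vetizezpi] → [vetizespi]
/wesabuvi/:
  1 Nasal Place Assimilation: no change — [wesabuvi]
  2 Final Vowel Raising: no change — [wesabuvi]
  3 Stop Lenition: [wesabuvi] → [wesavuvi]
  4 Final Devoicing: no change — [wesavuvi]
  5 Regressive Voicing Assimilation: no change — [wesavuvi]
/pigasnab/:
  1 Nasal Place Assimilation: no change — [pigasnab]
  2 Final Vowel Raising: no change — [pigasnab]
  3 Stop Lenition: [pigasnab] → [pihasnab]
  4 Final Devoicing: [pihasnab] → [pihasnap]
  5 Regressive Voicing Assimilation: no change — [pihasnap]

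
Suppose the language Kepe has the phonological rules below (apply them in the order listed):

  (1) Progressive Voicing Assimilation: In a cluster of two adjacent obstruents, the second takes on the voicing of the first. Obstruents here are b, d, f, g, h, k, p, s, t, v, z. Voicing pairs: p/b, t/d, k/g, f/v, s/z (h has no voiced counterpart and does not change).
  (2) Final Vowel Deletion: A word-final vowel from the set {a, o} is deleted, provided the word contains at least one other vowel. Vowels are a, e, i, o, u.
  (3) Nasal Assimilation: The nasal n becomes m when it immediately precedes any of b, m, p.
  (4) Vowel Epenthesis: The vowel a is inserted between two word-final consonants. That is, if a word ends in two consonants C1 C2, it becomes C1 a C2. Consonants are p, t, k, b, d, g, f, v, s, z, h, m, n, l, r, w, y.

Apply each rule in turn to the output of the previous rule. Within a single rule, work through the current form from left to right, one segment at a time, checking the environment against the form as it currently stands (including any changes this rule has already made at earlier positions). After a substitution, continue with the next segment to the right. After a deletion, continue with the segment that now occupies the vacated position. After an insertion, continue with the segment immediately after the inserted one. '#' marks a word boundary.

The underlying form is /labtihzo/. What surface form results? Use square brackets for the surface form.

[labdihas]

(1) Progressive Voicing Assimilation: [labtihzo] → [labdihso]
(2) Final Vowel Deletion: [labdihso] → [labdihs]
(3) Nasal Assimilation: no change — [labdihs]
(4) Vowel Epenthesis: [labdihs] → [labdihas]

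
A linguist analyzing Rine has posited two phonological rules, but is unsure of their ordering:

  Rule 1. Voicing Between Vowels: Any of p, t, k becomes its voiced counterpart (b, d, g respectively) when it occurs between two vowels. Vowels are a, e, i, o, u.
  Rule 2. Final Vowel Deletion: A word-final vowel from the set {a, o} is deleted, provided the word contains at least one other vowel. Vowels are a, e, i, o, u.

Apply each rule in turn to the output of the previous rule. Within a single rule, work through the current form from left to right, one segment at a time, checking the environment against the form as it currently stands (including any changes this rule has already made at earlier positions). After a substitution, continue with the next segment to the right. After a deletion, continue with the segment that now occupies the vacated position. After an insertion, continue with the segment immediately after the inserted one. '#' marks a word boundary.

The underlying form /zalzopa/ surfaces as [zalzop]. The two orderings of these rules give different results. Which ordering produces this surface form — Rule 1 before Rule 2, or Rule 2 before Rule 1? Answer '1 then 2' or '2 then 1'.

Order 1 then 2:
  1 Voicing Between Vowels: [zalzopa] → [zalzoba]
  2 Final Vowel Deletion: [zalzoba] → [zalzob]
  result: [zalzob]
Order 2 then 1:
  2 Final Vowel Deletion: [zalzopa] → [zalzop]
  1 Voicing Between Vowels: no change — [zalzop]
  result: [zalzop]

2 then 1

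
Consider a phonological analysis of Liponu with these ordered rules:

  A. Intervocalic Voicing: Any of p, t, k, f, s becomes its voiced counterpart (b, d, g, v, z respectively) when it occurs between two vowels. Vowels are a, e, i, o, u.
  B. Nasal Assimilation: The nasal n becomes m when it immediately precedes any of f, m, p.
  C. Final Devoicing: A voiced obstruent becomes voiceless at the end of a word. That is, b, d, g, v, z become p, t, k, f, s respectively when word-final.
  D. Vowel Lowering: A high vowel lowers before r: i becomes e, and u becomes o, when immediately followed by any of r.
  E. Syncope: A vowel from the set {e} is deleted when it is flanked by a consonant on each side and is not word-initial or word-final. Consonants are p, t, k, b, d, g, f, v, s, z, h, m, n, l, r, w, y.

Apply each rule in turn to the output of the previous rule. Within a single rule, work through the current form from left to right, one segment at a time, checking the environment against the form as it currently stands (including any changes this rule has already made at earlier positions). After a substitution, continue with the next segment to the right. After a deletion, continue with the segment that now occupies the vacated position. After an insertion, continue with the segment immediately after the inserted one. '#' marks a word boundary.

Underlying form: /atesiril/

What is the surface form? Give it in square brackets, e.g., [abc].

A Intervocalic Voicing: [atesiril] → [adeziril]
B Nasal Assimilation: no change — [adeziril]
C Final Devoicing: no change — [adeziril]
D Vowel Lowering: [adeziril] → [adezeril]
E Syncope: [adezeril] → [adzril]

[adzril]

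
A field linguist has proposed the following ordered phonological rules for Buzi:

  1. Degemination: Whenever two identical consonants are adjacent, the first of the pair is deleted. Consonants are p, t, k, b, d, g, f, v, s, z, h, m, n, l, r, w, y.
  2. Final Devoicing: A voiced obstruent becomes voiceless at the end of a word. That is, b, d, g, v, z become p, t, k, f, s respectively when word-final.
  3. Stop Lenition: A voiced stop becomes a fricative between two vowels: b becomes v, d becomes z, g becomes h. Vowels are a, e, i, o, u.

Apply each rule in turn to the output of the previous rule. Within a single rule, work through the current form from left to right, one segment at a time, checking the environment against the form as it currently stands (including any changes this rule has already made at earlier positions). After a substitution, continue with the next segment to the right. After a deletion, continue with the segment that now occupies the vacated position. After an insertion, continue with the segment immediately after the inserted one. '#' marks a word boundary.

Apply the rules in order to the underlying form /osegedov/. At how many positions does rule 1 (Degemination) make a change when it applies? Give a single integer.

1 Degemination: no change — [osegedov]
2 Final Devoicing: [osegedov] → [osegedof]
3 Stop Lenition: [osegedof] → [osehezof]
Rule 1 changed 0 position(s).

0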